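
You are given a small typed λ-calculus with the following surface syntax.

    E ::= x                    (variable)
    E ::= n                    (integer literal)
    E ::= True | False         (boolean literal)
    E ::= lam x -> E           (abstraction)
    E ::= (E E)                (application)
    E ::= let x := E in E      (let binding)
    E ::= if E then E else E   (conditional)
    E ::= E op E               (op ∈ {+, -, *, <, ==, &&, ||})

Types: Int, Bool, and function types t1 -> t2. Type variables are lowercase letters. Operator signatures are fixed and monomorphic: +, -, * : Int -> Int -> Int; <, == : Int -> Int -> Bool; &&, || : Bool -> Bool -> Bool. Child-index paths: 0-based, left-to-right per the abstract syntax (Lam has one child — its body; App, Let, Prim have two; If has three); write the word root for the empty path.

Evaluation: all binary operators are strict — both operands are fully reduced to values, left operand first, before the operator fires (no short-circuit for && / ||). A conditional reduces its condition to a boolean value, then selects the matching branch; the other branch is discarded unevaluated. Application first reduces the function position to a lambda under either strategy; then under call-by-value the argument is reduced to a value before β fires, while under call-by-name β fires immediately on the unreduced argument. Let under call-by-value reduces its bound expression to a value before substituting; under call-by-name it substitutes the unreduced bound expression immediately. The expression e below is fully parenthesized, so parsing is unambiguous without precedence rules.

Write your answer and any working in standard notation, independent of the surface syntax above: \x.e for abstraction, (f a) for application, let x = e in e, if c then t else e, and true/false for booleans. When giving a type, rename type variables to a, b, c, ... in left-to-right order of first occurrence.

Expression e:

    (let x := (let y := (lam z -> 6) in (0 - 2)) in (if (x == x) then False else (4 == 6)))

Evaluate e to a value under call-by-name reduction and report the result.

Answer: false

Derivation:
step 0: (let x = (let y = (\z.6) in (0 - 2)) in (if (x == x) then false else (4 == 6)))
step 1: [let@root] (if ((let y = (\z.6) in (0 - 2)) == (let y = (\z.6) in (0 - 2))) then false else (4 == 6))
step 2: [let@0.0] (if ((0 - 2) == (let y = (\z.6) in (0 - 2))) then false else (4 == 6))
step 3: [delta@0.0] (if (-2 == (let y = (\z.6) in (0 - 2))) then false else (4 == 6))
step 4: [let@0.1] (if (-2 == (0 - 2)) then false else (4 == 6))
step 5: [delta@0.1] (if (-2 == -2) then false else (4 == 6))
step 6: [delta@0] (if true then false else (4 == 6))
step 7: [if@root] false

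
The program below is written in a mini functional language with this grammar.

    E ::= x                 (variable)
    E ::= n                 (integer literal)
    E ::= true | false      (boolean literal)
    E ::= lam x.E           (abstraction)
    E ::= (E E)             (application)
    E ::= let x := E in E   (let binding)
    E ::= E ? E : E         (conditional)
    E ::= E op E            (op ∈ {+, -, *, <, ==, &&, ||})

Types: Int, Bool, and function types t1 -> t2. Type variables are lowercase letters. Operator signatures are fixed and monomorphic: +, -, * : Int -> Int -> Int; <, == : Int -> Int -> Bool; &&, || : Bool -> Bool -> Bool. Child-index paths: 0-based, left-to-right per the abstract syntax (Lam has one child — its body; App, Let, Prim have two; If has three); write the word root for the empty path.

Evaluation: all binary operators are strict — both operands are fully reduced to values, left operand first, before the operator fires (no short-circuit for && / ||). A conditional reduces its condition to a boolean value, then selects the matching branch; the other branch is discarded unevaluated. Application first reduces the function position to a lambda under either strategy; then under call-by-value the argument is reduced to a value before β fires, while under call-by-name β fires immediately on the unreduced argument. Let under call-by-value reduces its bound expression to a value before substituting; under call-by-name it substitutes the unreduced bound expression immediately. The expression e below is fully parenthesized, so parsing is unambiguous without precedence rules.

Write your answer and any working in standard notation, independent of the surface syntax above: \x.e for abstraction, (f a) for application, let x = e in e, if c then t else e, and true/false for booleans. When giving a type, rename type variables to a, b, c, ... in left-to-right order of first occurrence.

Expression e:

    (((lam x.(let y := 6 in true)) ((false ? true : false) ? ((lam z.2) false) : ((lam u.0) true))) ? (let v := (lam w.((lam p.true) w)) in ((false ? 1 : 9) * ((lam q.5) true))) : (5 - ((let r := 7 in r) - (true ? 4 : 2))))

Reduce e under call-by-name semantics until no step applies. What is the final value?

Answer: 45

Derivation:
step 0: (if ((\x.(let y = 6 in true)) (if (if false then true else false) then ((\z.2) false) else ((\u.0) true))) then (let v = (\w.((\p.true) w)) in ((if false then 1 else 9) * ((\q.5) true))) else (5 - ((let r = 7 in r) - (if true then 4 else 2))))
step 1: [beta@0] (if (let y = 6 in true) then (let v = (\w.((\p.true) w)) in ((if false then 1 else 9) * ((\q.5) true))) else (5 - ((let r = 7 in r) - (if true then 4 else 2))))
step 2: [let@0] (if true then (let v = (\w.((\p.true) w)) in ((if false then 1 else 9) * ((\q.5) true))) else (5 - ((let r = 7 in r) - (if true then 4 else 2))))
step 3: [if@root] (let v = (\w.((\p.true) w)) in ((if false then 1 else 9) * ((\q.5) true)))
step 4: [let@root] ((if false then 1 else 9) * ((\q.5) true))
step 5: [if@0] (9 * ((\q.5) true))
step 6: [beta@1] (9 * 5)
step 7: [delta@root] 45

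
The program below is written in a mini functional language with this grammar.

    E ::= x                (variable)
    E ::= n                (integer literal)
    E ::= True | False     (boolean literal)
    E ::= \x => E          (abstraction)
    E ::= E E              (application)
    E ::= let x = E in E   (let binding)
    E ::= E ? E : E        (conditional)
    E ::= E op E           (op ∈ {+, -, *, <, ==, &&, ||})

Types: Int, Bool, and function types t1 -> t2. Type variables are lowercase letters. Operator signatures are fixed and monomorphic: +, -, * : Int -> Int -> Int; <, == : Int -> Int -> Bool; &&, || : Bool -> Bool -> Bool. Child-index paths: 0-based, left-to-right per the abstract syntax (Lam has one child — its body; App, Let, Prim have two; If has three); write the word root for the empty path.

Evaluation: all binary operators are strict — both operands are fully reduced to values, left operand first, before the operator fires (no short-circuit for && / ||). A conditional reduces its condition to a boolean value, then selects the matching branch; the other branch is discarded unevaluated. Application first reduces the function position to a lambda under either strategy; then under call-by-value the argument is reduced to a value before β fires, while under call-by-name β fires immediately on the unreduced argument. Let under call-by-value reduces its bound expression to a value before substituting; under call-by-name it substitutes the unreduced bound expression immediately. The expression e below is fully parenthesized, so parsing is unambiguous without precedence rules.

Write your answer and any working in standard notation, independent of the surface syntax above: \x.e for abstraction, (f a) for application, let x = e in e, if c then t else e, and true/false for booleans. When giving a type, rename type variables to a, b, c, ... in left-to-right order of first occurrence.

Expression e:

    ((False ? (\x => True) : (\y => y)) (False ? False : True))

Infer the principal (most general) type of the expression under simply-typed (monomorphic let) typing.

Answer: Bool

Trace:
  unify Bool ~ Bool
\x._ : a -> Bool
y : b
\y._ : b -> b
  unify a -> Bool ~ b -> b
  unify a ~ b
  unify Bool ~ b
  unify Bool ~ Bool
  unify Bool ~ Bool
  unify Bool -> Bool ~ Bool -> c
  unify Bool ~ Bool
  unify Bool ~ c
_ _ : Bool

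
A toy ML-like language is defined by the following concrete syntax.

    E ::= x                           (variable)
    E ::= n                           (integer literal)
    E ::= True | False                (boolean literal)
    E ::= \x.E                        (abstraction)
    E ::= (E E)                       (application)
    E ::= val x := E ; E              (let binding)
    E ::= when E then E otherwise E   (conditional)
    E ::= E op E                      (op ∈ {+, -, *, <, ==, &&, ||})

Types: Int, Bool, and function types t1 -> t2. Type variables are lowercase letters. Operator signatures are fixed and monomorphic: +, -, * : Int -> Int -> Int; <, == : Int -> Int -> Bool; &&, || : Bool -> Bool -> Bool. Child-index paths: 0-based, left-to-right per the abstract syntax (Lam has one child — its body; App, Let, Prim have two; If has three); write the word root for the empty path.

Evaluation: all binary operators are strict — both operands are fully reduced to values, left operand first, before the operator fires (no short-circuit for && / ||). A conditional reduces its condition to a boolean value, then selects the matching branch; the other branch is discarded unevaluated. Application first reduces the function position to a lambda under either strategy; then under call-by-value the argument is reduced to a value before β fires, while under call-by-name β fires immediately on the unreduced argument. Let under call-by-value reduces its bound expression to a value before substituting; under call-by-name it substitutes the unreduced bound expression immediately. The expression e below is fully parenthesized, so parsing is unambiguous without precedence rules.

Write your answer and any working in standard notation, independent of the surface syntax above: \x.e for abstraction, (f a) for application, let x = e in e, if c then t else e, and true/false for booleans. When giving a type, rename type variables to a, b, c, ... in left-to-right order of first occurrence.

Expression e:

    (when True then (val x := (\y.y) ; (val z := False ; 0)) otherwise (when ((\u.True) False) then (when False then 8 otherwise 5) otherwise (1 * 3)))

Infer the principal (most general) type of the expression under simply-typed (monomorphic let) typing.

Derivation:
  unify Bool ~ Bool
y : a
\y._ : a -> a
let x : a -> a
let z : Bool
\u._ : b -> Bool
  unify b -> Bool ~ Bool -> c
  unify b ~ Bool
  unify Bool ~ c
_ _ : Bool
  unify Bool ~ Bool
  unify Bool ~ Bool
  unify Int ~ Int
  unify Int ~ Int
  unify Int ~ Int
  unify Int ~ Int
  unify Int ~ Int

Answer: Int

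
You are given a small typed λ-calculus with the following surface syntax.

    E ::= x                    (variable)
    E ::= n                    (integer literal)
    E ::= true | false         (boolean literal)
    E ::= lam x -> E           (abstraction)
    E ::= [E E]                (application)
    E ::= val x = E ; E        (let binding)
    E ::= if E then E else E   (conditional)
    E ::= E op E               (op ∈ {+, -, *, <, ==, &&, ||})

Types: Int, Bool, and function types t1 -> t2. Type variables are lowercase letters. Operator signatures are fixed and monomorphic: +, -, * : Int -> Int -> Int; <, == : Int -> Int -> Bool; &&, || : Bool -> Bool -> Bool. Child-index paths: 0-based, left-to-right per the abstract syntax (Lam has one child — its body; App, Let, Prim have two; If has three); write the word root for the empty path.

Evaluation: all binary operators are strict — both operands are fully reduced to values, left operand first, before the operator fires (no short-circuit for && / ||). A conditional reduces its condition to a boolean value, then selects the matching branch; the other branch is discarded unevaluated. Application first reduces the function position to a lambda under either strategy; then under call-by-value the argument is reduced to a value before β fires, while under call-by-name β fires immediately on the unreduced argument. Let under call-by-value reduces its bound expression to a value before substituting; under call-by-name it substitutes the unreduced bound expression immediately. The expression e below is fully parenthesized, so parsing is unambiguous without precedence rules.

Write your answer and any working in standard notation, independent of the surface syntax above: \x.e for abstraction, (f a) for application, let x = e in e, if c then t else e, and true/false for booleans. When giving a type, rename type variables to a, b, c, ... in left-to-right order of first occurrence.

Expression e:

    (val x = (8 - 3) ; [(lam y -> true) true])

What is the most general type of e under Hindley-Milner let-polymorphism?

Working:
  unify Int ~ Int
  unify Int ~ Int
let x : Int
\y._ : a -> Bool
  unify a -> Bool ~ Bool -> b
  unify a ~ Bool
  unify Bool ~ b
_ _ : Bool

Answer: Bool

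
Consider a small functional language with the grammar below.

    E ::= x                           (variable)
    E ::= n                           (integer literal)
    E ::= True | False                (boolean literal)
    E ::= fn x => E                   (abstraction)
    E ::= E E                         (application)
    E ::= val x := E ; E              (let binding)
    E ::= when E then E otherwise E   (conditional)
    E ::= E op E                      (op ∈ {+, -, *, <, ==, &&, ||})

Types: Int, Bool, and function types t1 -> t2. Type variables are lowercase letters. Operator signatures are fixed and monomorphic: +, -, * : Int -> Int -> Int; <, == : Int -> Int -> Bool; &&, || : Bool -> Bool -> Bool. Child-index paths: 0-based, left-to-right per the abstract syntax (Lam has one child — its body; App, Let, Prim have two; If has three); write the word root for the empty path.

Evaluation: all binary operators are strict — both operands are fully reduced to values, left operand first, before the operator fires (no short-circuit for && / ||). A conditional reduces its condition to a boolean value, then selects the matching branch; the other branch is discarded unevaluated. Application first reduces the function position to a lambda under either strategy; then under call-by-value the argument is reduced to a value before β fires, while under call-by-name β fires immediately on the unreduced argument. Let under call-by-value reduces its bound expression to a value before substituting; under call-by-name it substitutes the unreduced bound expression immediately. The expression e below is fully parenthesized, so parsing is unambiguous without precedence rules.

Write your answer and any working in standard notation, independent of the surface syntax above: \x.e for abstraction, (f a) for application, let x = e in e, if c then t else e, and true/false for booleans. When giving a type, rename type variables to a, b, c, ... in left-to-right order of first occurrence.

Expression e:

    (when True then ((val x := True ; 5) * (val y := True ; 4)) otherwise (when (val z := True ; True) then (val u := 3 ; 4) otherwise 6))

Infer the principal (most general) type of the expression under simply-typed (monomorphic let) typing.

Answer: Int

Working:
  unify Bool ~ Bool
let x : Bool
  unify Int ~ Int
let y : Bool
  unify Int ~ Int
let z : Bool
  unify Bool ~ Bool
let u : Int
  unify Int ~ Int
  unify Int ~ Int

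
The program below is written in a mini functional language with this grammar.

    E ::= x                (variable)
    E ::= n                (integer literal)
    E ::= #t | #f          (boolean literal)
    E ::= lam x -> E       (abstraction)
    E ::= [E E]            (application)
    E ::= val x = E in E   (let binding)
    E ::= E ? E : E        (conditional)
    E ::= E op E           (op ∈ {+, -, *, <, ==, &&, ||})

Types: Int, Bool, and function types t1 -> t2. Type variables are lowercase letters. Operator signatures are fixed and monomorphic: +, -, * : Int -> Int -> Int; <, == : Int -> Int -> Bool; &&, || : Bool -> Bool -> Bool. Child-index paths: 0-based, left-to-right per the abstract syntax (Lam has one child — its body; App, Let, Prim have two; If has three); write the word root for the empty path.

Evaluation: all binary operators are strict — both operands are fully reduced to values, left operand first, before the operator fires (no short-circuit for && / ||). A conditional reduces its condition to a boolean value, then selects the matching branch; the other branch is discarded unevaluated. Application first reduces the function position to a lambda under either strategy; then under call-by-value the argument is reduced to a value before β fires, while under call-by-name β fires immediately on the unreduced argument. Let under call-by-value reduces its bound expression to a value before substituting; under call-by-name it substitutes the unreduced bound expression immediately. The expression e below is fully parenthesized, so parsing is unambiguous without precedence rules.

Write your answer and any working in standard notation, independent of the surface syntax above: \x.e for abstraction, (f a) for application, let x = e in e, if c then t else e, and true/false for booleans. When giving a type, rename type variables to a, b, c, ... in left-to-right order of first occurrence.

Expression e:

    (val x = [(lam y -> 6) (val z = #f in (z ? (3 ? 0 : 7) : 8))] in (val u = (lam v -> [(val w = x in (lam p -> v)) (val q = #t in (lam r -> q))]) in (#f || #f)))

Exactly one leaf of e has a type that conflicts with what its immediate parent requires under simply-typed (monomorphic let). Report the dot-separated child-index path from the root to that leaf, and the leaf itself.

Trace:
\y._ : a -> Int
let z : Bool
z : Bool
  unify Bool ~ Bool
  unify Int ~ Bool
  FAIL: mismatch Int ~ Bool

Answer: 0.1.1.1.0 : 3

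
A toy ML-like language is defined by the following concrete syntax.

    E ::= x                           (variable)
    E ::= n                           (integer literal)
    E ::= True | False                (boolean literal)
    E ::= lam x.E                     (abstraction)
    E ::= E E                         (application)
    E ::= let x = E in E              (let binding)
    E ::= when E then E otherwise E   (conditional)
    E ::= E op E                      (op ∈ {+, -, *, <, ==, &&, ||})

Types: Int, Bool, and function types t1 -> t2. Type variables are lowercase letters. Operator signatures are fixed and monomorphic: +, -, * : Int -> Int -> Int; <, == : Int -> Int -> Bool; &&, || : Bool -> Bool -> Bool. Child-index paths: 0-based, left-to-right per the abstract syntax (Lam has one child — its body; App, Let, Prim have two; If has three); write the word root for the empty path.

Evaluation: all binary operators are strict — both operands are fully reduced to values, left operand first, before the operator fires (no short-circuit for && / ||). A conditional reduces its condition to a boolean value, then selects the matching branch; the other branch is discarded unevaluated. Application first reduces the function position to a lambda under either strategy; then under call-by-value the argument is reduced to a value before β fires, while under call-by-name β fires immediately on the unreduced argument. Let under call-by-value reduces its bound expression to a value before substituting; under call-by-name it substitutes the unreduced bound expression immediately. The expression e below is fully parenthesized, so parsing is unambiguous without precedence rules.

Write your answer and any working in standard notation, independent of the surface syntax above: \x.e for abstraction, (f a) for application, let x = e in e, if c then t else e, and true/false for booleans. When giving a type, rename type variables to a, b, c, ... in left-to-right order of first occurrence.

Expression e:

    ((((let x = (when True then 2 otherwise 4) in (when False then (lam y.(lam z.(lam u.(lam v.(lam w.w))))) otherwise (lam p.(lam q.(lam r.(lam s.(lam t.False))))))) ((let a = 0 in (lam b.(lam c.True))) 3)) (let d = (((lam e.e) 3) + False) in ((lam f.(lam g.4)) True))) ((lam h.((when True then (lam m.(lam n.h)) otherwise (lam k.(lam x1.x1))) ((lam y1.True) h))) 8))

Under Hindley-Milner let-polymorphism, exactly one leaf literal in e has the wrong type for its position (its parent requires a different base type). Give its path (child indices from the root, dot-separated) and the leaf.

Answer: 0.1.0.1 : false

Derivation:
  unify Bool ~ Bool
  unify Int ~ Int
let x : Int
  unify Bool ~ Bool
w : e
\w._ : e -> e
\v._ : d -> e -> e
\u._ : c -> d -> e -> e
\z._ : b -> c -> d -> e -> e
\y._ : a -> b -> c -> d -> e -> e
\t._ : j -> Bool
\s._ : i -> j -> Bool
\r._ : h -> i -> j -> Bool
\q._ : g -> h -> i -> j -> Bool
\p._ : f -> g -> h -> i -> j -> Bool
  unify a -> b -> c -> d -> e -> e ~ f -> g -> h -> i -> j -> Bool
  unify a ~ f
  unify b -> c -> d -> e -> e ~ g -> h -> i -> j -> Bool
  unify b ~ g
  unify c -> d -> e -> e ~ h -> i -> j -> Bool
  unify c ~ h
  unify d -> e -> e ~ i -> j -> Bool
  unify d ~ i
  unify e -> e ~ j -> Bool
  unify e ~ j
  unify j ~ Bool
let a : Int
\c._ : l -> Bool
\b._ : k -> l -> Bool
  unify k -> l -> Bool ~ Int -> m
  unify k ~ Int
  unify l -> Bool ~ m
_ _ : l -> Bool
  unify f -> g -> h -> i -> Bool -> Bool ~ (l -> Bool) -> n
  unify f ~ l -> Bool
  unify g -> h -> i -> Bool -> Bool ~ n
_ _ : g -> h -> i -> Bool -> Bool
e : o
\e._ : o -> o
  unify o -> o ~ Int -> p
  unify o ~ Int
  unify Int ~ p
_ _ : Int
  unify Int ~ Int
  unify Bool ~ Int
  FAIL: mismatch Bool ~ Int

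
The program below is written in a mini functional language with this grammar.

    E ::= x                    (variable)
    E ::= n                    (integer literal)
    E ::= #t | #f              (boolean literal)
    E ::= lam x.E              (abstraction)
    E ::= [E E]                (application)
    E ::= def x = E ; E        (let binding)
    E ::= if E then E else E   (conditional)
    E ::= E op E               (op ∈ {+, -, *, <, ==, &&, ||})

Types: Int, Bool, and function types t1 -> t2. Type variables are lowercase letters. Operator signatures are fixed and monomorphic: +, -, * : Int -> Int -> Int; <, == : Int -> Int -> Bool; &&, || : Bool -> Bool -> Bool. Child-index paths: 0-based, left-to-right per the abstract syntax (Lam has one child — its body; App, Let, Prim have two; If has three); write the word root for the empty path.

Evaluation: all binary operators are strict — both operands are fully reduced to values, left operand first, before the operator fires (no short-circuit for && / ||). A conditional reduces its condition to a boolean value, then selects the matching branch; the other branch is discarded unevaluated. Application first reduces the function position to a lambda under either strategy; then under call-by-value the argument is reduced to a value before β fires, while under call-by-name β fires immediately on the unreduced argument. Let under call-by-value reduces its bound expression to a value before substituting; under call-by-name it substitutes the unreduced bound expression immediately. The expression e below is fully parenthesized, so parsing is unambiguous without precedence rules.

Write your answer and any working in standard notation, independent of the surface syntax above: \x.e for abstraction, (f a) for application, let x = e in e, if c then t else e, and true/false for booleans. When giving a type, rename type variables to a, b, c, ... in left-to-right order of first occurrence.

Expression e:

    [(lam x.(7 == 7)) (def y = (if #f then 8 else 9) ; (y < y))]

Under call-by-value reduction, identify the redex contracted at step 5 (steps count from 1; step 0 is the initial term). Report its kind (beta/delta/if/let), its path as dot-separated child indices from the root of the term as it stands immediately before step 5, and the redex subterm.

Trace:
step 0: ((\x.(7 == 7)) (let y = (if false then 8 else 9) in (y < y)))
step 1: [if@1.0] ((\x.(7 == 7)) (let y = 9 in (y < y)))
step 2: [let@1] ((\x.(7 == 7)) (9 < 9))
step 3: [delta@1] ((\x.(7 == 7)) false)
step 4: [beta@root] (7 == 7)
step 5: [delta@root] true

Answer: delta at root : (7 == 7)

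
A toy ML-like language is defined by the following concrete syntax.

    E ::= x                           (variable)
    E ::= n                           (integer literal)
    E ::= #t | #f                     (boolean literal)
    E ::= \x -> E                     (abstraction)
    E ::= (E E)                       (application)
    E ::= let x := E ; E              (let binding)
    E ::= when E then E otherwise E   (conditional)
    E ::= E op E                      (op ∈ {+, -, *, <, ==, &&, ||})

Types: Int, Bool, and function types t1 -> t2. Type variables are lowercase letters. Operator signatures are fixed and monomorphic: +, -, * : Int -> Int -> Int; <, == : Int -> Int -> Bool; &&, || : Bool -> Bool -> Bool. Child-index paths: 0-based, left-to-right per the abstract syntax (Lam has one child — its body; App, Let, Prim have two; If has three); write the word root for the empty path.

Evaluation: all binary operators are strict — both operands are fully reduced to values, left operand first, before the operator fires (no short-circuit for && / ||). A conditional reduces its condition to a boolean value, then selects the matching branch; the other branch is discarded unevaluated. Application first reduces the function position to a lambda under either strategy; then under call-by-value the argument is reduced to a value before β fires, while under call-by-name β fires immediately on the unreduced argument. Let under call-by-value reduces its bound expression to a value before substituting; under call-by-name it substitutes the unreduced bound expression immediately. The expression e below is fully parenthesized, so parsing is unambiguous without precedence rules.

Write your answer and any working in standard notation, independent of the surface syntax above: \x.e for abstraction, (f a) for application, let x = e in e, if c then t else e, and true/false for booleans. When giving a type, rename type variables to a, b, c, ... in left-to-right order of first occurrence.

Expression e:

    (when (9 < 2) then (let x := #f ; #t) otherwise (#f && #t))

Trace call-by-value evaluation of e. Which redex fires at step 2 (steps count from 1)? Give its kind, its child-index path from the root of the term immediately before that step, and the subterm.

Derivation:
step 0: (if (9 < 2) then (let x = false in true) else (false && true))
step 1: [delta@0] (if false then (let x = false in true) else (false && true))
step 2: [if@root] (false && true)

Answer: if at root : (if false then (let x = false in true) else (false && true))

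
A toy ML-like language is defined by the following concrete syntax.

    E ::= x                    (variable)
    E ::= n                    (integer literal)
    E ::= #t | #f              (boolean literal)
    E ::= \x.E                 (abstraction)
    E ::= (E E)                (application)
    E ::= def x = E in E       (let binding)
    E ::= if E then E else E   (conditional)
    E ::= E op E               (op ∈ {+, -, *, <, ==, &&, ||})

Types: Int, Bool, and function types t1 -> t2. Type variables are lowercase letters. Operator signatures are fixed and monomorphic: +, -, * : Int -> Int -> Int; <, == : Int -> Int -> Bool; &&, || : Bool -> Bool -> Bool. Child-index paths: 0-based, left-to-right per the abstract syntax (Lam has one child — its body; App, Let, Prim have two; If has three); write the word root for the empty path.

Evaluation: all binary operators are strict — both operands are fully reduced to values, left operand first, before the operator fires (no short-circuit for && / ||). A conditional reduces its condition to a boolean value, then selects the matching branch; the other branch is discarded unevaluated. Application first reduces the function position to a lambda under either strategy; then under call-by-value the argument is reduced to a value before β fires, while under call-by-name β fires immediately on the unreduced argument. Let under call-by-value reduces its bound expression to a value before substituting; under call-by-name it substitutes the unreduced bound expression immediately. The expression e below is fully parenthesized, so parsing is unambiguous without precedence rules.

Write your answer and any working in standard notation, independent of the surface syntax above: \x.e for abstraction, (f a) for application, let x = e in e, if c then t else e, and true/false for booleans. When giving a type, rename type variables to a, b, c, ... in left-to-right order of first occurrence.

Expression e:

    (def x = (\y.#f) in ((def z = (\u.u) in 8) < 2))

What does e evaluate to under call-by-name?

Answer: false

Working:
step 0: (let x = (\y.false) in ((let z = (\u.u) in 8) < 2))
step 1: [let@root] ((let z = (\u.u) in 8) < 2)
step 2: [let@0] (8 < 2)
step 3: [delta@root] false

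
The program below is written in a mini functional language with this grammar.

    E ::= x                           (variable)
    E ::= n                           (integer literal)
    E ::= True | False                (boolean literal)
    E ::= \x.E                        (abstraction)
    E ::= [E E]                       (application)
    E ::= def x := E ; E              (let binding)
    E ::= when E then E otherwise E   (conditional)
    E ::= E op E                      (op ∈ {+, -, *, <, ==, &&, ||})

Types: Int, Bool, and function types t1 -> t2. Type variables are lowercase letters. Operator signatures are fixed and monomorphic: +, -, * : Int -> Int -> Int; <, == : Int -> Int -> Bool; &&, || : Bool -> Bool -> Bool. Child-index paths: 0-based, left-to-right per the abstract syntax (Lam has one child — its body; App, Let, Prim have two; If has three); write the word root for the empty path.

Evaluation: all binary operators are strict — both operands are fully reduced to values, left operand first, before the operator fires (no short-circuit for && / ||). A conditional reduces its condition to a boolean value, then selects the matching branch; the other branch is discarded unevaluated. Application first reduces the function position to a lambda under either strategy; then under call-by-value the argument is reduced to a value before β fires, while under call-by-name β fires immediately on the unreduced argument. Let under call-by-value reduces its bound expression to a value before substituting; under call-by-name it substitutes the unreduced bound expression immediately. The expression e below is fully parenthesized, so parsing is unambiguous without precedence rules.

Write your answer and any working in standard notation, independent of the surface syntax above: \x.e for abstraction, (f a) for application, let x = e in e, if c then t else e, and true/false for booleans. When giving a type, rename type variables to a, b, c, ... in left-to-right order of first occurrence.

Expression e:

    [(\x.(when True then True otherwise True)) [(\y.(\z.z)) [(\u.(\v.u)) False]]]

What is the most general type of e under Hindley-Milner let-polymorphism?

Answer: Bool

Trace:
  unify Bool ~ Bool
  unify Bool ~ Bool
\x._ : a -> Bool
z : c
\z._ : c -> c
\y._ : b -> c -> c
u : d
\v._ : e -> d
\u._ : d -> e -> d
  unify d -> e -> d ~ Bool -> f
  unify d ~ Bool
  unify e -> Bool ~ f
_ _ : e -> Bool
  unify b -> c -> c ~ (e -> Bool) -> g
  unify b ~ e -> Bool
  unify c -> c ~ g
_ _ : c -> c
  unify a -> Bool ~ (c -> c) -> h
  unify a ~ c -> c
  unify Bool ~ h
_ _ : Bool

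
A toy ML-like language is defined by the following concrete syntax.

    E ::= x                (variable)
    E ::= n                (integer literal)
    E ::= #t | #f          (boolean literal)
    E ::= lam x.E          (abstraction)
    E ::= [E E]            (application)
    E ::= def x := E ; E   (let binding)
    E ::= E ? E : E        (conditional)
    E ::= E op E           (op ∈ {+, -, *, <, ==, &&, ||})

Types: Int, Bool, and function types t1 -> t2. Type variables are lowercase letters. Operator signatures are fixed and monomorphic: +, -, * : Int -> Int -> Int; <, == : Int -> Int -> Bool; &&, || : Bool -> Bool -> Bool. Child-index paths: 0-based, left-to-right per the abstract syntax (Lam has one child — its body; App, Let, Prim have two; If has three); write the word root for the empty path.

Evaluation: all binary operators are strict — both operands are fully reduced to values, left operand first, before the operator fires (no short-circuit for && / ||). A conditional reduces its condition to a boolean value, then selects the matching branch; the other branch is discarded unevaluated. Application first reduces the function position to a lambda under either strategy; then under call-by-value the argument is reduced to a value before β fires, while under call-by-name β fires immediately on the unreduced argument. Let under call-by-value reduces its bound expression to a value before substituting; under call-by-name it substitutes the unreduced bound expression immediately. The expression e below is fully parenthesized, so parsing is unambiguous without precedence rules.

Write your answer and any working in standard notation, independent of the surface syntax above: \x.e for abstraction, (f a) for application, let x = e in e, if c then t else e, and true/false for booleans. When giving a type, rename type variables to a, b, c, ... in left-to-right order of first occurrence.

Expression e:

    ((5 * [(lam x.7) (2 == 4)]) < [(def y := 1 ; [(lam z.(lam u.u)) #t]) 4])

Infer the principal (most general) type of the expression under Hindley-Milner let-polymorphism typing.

Trace:
  unify Int ~ Int
\x._ : a -> Int
  unify Int ~ Int
  unify Int ~ Int
  unify a -> Int ~ Bool -> b
  unify a ~ Bool
  unify Int ~ b
_ _ : Int
  unify Int ~ Int
  unify Int ~ Int
let y : Int
u : d
\u._ : d -> d
\z._ : c -> d -> d
  unify c -> d -> d ~ Bool -> e
  unify c ~ Bool
  unify d -> d ~ e
_ _ : d -> d
  unify d -> d ~ Int -> f
  unify d ~ Int
  unify Int ~ f
_ _ : Int
  unify Int ~ Int

Answer: Bool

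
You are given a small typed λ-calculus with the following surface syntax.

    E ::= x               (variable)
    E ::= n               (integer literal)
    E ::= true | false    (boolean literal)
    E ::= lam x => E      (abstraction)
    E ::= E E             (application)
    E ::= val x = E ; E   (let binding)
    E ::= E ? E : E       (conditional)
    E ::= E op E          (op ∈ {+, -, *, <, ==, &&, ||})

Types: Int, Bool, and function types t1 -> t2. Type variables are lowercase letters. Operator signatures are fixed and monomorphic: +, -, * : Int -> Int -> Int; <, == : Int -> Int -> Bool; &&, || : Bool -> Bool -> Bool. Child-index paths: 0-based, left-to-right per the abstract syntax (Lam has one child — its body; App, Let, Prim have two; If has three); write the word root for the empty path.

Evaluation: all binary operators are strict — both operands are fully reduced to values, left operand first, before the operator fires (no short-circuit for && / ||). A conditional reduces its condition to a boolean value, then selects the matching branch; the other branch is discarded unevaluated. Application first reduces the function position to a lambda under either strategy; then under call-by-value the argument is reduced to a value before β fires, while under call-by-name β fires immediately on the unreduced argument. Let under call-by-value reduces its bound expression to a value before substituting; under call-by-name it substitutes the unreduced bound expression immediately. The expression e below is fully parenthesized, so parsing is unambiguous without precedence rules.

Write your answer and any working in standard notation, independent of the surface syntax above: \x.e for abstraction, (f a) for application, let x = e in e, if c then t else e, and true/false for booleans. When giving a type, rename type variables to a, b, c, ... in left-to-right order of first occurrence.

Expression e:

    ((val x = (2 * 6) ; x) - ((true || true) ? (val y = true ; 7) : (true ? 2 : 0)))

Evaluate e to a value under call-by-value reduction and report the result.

Trace:
step 0: ((let x = (2 * 6) in x) - (if (true || true) then (let y = true in 7) else (if true then 2 else 0)))
step 1: [delta@0.0] ((let x = 12 in x) - (if (true || true) then (let y = true in 7) else (if true then 2 else 0)))
step 2: [let@0] (12 - (if (true || true) then (let y = true in 7) else (if true then 2 else 0)))
step 3: [delta@1.0] (12 - (if true then (let y = true in 7) else (if true then 2 else 0)))
step 4: [if@1] (12 - (let y = true in 7))
step 5: [let@1] (12 - 7)
step 6: [delta@root] 5

Answer: 5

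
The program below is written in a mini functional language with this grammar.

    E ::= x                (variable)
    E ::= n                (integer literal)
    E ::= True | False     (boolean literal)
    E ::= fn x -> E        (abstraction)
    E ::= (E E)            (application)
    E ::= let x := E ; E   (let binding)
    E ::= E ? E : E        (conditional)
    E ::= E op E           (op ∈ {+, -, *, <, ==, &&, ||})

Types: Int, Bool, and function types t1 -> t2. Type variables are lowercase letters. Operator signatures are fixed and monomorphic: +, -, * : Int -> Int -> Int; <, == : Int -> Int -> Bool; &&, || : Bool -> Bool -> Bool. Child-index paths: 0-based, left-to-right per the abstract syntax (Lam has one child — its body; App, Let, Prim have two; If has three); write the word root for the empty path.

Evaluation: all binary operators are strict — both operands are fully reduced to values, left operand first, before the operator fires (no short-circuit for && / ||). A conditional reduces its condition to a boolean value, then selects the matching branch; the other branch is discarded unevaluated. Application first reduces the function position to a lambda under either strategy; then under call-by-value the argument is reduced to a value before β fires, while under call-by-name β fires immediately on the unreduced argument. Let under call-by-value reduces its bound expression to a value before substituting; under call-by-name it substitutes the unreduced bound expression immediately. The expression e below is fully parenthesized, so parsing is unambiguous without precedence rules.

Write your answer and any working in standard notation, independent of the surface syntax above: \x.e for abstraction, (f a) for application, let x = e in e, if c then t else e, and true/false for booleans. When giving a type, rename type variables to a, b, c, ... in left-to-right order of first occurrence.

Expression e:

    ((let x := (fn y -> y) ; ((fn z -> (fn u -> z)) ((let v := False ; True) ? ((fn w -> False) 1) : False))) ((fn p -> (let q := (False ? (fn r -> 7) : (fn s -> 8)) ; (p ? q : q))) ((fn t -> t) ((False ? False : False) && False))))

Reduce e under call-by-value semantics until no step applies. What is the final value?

Trace:
step 0: ((let x = (\y.y) in ((\z.(\u.z)) (if (let v = false in true) then ((\w.false) 1) else false))) ((\p.(let q = (if false then (\r.7) else (\s.8)) in (if p then q else q))) ((\t.t) ((if false then false else false) && false))))
step 1: [let@0] (((\z.(\u.z)) (if (let v = false in true) then ((\w.false) 1) else false)) ((\p.(let q = (if false then (\r.7) else (\s.8)) in (if p then q else q))) ((\t.t) ((if false then false else false) && false))))
step 2: [let@0.1.0] (((\z.(\u.z)) (if true then ((\w.false) 1) else false)) ((\p.(let q = (if false then (\r.7) else (\s.8)) in (if p then q else q))) ((\t.t) ((if false then false else false) && false))))
step 3: [if@0.1] (((\z.(\u.z)) ((\w.false) 1)) ((\p.(let q = (if false then (\r.7) else (\s.8)) in (if p then q else q))) ((\t.t) ((if false then false else false) && false))))
step 4: [beta@0.1] (((\z.(\u.z)) false) ((\p.(let q = (if false then (\r.7) else (\s.8)) in (if p then q else q))) ((\t.t) ((if false then false else false) && false))))
step 5: [beta@0] ((\u.false) ((\p.(let q = (if false then (\r.7) else (\s.8)) in (if p then q else q))) ((\t.t) ((if false then false else false) && false))))
step 6: [if@1.1.1.0] ((\u.false) ((\p.(let q = (if false then (\r.7) else (\s.8)) in (if p then q else q))) ((\t.t) (false && false))))
step 7: [delta@1.1.1] ((\u.false) ((\p.(let q = (if false then (\r.7) else (\s.8)) in (if p then q else q))) ((\t.t) false)))
step 8: [beta@1.1] ((\u.false) ((\p.(let q = (if false then (\r.7) else (\s.8)) in (if p then q else q))) false))
step 9: [beta@1] ((\u.false) (let q = (if false then (\r.7) else (\s.8)) in (if false then q else q)))
step 10: [if@1.0] ((\u.false) (let q = (\s.8) in (if false then q else q)))
step 11: [let@1] ((\u.false) (if false then (\s.8) else (\s.8)))
step 12: [if@1] ((\u.false) (\s.8))
step 13: [beta@root] false

Answer: false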